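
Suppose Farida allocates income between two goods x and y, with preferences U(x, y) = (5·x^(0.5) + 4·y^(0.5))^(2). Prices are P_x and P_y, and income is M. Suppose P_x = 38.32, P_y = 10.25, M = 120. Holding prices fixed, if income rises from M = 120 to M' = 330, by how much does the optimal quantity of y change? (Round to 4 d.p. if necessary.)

MU_x ∝ 5·x^(-0.5), MU_y ∝ 4·y^(-0.5), so MRS = (5/4)·(y/x)^(0.5) = P_x/P_y.
Hence y/x = ((4/5)·P_x/P_y)^(1/(0.5)), i.e. raised to the 2 power.
With the ratio pinned down, the budget gives x* = M/(P_x + P_y·(y/x)) and y* = (y/x)·x*.
Numerically y/x = 8.94506, so x* = 120/(38.32 + 10.25·8.94506) = 0.923 and y* = 8.94506·0.923 = 8.2565.
At M' = 330: y* = 22.7055. Change: 22.7055 − 8.2565 = 14.4489.

Δy* = 14.4489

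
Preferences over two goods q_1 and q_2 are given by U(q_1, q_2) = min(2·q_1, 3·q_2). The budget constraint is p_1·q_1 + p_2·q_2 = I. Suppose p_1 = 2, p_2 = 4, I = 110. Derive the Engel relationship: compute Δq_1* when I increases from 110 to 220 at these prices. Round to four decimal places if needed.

Leontief preferences: the optimum is at the kink where q_1/3 = q_2/2, i.e. q_2 = (2/3)·q_1.
Budget: p_1·q_1 + p_2·(2/3)·q_1 = I, so (3·p_1 + 2·p_2)·q_1 = 3·I.
Demand: q_1*(p_1,p_2,I) = 3·I/(3·p_1 + 2·p_2), q_2* = 2·I/(3·p_1 + 2·p_2).
Here 3·2 + 2·4 = 14, giving q_1* = 23.5714.
At I' = 220: q_1* = 47.1429. Change: 47.1429 − 23.5714 = 23.5714.

Δq_1* = 23.5714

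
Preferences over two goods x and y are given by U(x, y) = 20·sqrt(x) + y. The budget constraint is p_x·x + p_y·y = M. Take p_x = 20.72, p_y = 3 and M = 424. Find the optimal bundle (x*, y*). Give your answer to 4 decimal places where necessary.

Set MRS = p_x/p_y: 10·x^(−1/2) = p_x/p_y.
Solve: √x = 10·p_y/p_x, so x*(p_x,p_y) = (10·p_y/p_x)², and y* = (M − p_x·x*)/p_y.
Plugging in: x* = (10·3/20.72)² = 2.0963, y* = 126.8546.

x* = 2.0963, y* = 126.8546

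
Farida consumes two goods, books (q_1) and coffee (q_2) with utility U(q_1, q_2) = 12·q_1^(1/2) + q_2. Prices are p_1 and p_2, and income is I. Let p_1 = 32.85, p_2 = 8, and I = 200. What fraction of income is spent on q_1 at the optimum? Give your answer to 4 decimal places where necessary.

MU_q_1 = 6/√q_1, MU_q_2 = 1. Tangency: 6/√q_1 = p_1/p_2.
Solve: √q_1 = 6·p_2/p_1, so q_1*(p_1,p_2) = (6·p_2/p_1)², and q_2* = (I − p_1·q_1*)/p_2.
Plugging in: q_1* = (6·8/32.85)² = 2.1351, q_2* = 16.2329.
Expenditure on q_1: 32.85·2.1351 = 70.137; share = 0.3507.

share on q_1 = 0.3507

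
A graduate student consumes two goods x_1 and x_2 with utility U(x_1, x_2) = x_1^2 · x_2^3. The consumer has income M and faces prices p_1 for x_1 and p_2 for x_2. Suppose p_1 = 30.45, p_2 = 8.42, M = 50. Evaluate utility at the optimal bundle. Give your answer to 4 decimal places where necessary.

V = 19.5125

Tangency: MRS = (2/3)·x_2/x_1 = p_1/p_2.
So 2·p_2·x_2 = 3·p_1·x_1; combined with the budget, a share 0.4 of income goes to x_1.
Demand: x_1*(p_1,p_2,M) = 0.4·M/p_1 and x_2* = 0.6·M/p_2.
At p_1=30.45, p_2=8.42, M=50: x_1* = 0.4·50/30.45 = 0.6568, x_2* = 3.5629.
Utility at the optimum: U(0.6568, 3.5629) = 19.5125.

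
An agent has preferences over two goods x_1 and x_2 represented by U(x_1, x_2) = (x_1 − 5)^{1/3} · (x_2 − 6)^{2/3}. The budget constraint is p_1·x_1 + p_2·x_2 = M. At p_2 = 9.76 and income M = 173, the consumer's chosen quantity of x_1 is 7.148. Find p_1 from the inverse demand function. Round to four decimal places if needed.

p_1 = 10

This is Cobb-Douglas in (x_1−5, x_2−6): tangency gives 1/3·p_2·(x_2−6) = 2/3·p_1·(x_1−5).
After buying the subsistence bundle (5, 6), a share 1/3 of the remaining income goes to x_1: x_1* = 5 + 1/3·(M − 5p_1 − 6p_2)/p_1.
Set x_1* = 7.148 in the demand function and solve for p_1: p_1 = 10.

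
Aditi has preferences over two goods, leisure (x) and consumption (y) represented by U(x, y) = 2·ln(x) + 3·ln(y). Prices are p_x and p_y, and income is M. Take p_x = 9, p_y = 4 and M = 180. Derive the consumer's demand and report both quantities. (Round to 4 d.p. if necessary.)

MU_x/MU_y = (2·y)/(3·x); tangency sets this equal to p_x/p_y.
So 2·p_y·y = 3·p_x·x; combined with the budget, a share 0.4 of income goes to x.
Demand: x*(p_x,p_y,M) = 0.4·M/p_x and y* = 0.6·M/p_y.
At p_x=9, p_y=4, M=180: x* = 0.4·180/9 = 8, y* = 27.

x* = 8, y* = 27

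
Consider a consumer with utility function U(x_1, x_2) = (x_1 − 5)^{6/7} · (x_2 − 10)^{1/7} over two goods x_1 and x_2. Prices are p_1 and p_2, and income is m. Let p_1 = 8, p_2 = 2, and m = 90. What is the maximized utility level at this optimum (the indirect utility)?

Let x_1' = x_1−5, x_2' = x_2−10. MRS = 6·x_2'/x_1' = p_1/p_2.
Substituting into the budget: x_1* = 5 + 6/7·(m − 5·p_1 − 10·p_2)/p_1, and x_2* = 10 + 1/7·(…)/p_2.
Discretionary income = 90 − 5·8 − 10·2 = 30; x_1* = 5 + 6/7·30/8 = 8.2143; x_2* = 10 + 1/7·30/2 = 12.1429.
Utility at the optimum: U(8.2143, 12.1429) = 3.0334.

V = 3.0334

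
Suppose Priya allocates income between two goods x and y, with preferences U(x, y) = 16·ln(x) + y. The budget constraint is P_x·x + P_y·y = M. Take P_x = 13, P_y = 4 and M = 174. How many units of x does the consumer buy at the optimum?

Set MRS = P_x/P_y: (16/x)/1 = P_x/P_y.
So x*(P_x,P_y) = 16·P_y/P_x, independent of income; and y* = (M − 16·P_y)/P_y.
At the given prices: x* = 16·4/13 = 4.9231.

x* = 4.9231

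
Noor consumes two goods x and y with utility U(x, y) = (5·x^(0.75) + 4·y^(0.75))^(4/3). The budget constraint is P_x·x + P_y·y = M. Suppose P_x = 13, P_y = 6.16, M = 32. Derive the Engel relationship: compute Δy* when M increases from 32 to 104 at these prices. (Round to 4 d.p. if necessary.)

From the CES first-order condition, (5/4)·(y/x)^(0.25) = P_x/P_y.
Hence y/x = ((4/5)·P_x/P_y)^(1/(0.25)), i.e. raised to the 4 power.
Substitute y = (y/x)·x into the budget: x* = M/(P_x + P_y·(y/x)).
Numerically y/x = 8.124759, so x* = 32/(13 + 6.16·8.124759) = 0.5075 and y* = 8.124759·0.5075 = 4.1237.
At M' = 104: y* = 13.402. Change: 13.402 − 4.1237 = 9.2783.

Δy* = 9.2783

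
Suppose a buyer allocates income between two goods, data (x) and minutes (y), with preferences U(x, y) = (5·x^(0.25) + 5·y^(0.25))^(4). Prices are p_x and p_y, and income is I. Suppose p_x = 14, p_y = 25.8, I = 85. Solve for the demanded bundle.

x* = 3.3439, y* = 1.48

MRS = MU_x/MU_y = (y/x)^(0.75). Set equal to p_x/p_y.
Solve for the ratio: y/x = [p_x/p_y]^(4/3).
Substitute y = (y/x)·x into the budget: x* = I/(p_x + p_y·(y/x)).
Numerically y/x = 0.4426, so x* = 85/(14 + 25.8·0.4426) = 3.3439 and y* = 0.4426·3.3439 = 1.48.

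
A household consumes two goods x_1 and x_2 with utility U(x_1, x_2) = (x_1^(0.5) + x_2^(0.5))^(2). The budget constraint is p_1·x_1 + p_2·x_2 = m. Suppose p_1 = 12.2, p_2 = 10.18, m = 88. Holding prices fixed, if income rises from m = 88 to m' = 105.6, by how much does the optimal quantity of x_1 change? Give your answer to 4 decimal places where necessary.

Δx_1* = 0.6562

MU_x_1 ∝ x_1^(-0.5), MU_x_2 ∝ x_2^(-0.5), so MRS = (x_2/x_1)^(0.5) = p_1/p_2.
Hence x_2/x_1 = (p_1/p_2)^(1/(0.5)), i.e. raised to the 2 power.
With the ratio pinned down, the budget gives x_1* = m/(p_1 + p_2·(x_2/x_1)) and x_2* = (x_2/x_1)·x_1*.
Numerically x_2/x_1 = 1.43623, so x_1* = 88/(12.2 + 10.18·1.43623) = 3.281.
At m' = 105.6: x_1* = 3.9372. Change: 3.9372 − 3.281 = 0.6562.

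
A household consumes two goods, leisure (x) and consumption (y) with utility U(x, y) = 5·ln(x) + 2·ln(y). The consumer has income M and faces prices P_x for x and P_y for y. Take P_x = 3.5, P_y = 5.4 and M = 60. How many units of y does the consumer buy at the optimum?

Demand: x*(P_x,P_y,M) = 5/7·M/P_x and y* = 2/7·M/P_y.
At P_x=3.5, P_y=5.4, M=60: y* = 2/7·60/5.4 = 3.1746.

y* = 3.1746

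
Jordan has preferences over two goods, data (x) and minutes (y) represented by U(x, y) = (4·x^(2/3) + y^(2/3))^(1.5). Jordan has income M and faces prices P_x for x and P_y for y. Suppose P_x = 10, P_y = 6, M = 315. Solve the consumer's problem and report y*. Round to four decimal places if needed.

y* = 2.1839

MRS = MU_x/MU_y = 4·(y/x)^(1/3). Set equal to P_x/P_y.
Solve for the ratio: y/x = [(1/4)·P_x/P_y]^(3).
With the ratio pinned down, the budget gives x* = M/(P_x + P_y·(y/x)) and y* = (y/x)·x*.
Numerically y/x = 0.072338, so x* = 315/(10 + 6·0.072338) = 30.1897 and y* = 0.072338·30.1897 = 2.1839.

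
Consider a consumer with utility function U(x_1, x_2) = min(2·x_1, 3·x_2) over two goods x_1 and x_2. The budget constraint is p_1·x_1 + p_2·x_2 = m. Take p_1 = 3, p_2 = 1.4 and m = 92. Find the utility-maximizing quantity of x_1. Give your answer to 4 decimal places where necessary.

x_1* = 23.3898

Here 3·3 + 2·1.4 = 11.8, giving x_1* = 23.3898.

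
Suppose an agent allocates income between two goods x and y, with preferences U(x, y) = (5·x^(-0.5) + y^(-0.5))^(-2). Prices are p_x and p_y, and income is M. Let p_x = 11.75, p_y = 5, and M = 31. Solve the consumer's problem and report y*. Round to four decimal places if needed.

From the CES first-order condition, 5·(y/x)^(1.5) = p_x/p_y.
Hence y/x = ((1/5)·p_x/p_y)^(1/(1.5)), i.e. raised to the 2/3 power.
Substitute y = (y/x)·x into the budget: x* = M/(p_x + p_y·(y/x)).
Numerically y/x = 0.604503, so x* = 31/(11.75 + 5·0.604503) = 2.0985 and y* = 0.604503·2.0985 = 1.2685.

y* = 1.2685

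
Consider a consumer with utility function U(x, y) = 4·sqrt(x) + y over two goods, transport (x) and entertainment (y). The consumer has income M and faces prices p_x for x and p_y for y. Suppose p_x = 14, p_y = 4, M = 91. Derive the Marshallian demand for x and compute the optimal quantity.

MU_x = 2/√x, MU_y = 1. Tangency: 2/√x = p_x/p_y.
Thus x* = (2·p_y/p_x)² — independent of M — with the rest of income spent on y.
Plugging in: x* = (2·4/14)² = 0.3265.

x* = 0.3265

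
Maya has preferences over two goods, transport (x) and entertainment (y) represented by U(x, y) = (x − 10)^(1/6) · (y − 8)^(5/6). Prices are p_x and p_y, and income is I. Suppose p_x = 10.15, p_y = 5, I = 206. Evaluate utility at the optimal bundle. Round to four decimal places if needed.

This is Cobb-Douglas in (x−10, y−8): tangency gives 1/6·p_y·(y−8) = 5/6·p_x·(x−10).
Substituting into the budget: x* = 10 + 1/6·(I − 10·p_x − 8·p_y)/p_x, and y* = 8 + 5/6·(…)/p_y.
Discretionary income = 206 − 10·10.15 − 8·5 = 64.5; x* = 10 + 1/6·64.5/10.15 = 11.0591; y* = 8 + 5/6·64.5/5 = 18.75.
Utility at the optimum: U(11.0591, 18.75) = 7.3057.

V = 7.3057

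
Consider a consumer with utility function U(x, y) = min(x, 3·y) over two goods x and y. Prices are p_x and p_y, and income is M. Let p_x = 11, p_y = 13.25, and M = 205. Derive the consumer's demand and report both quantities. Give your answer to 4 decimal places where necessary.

Leontief preferences: the optimum is at the kink where x/3 = y/1, i.e. y = (1/3)·x.
Budget: p_x·x + p_y·(1/3)·x = M, so (3·p_x + p_y)·x = 3·M.
Demand: x*(p_x,p_y,M) = 3·M/(3·p_x + p_y), y* = M/(3·p_x + p_y).
Here 3·11 + 13.25 = 46.25, giving x* = 13.2973 and y* = 4.4324.

x* = 13.2973, y* = 4.4324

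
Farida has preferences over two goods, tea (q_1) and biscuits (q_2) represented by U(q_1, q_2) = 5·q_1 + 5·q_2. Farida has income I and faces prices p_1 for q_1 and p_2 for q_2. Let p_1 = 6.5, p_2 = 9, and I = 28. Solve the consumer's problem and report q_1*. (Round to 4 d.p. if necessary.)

q_1* = 4.3077

Perfect substitutes: compare marginal utility per dollar. 5/p_1 vs 5/p_2 → 0.7692 vs 0.5556.
q_1 gives more utility per dollar, so spend all income on q_1: q_1* = I/p_1, q_2* = 0.
Numerically: q_1* = 4.3077, q_2* = 0.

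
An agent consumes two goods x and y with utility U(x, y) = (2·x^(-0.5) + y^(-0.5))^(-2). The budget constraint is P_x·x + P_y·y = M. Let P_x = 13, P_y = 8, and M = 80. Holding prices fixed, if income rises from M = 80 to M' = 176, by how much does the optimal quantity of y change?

Δy* = 4.1866

Substitute y = (y/x)·x into the budget: x* = M/(P_x + P_y·(y/x)).
Numerically y/x = 0.870727, so x* = 80/(13 + 8·0.870727) = 4.0068 and y* = 0.870727·4.0068 = 3.4889.
At M' = 176: y* = 7.6755. Change: 7.6755 − 3.4889 = 4.1866.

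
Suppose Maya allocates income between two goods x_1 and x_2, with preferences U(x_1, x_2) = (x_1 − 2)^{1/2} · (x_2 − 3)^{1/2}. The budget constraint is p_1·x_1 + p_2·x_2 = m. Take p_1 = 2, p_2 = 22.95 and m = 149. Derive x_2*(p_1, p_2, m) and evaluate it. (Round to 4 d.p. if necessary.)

Discretionary income = 149 − 2·2 − 3·22.95 = 76.15; x_2* = 3 + 0.5·76.15/22.95 = 4.659.

x_2* = 4.659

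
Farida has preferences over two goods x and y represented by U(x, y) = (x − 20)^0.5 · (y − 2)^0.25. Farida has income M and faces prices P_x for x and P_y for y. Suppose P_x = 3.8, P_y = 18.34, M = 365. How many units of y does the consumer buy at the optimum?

y* = 6.586

Discretionary income = 365 − 20·3.8 − 2·18.34 = 252.32; y* = 2 + 1/3·252.32/18.34 = 6.586.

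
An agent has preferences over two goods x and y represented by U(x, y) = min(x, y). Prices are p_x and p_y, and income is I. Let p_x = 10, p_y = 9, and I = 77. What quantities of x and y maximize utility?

Leontief preferences: the optimum is at the kink where x/1 = y/1, i.e. y = x.
Budget: p_x·x + p_y·x = I, so (p_x + p_y)·x = I.
Demand: x*(p_x,p_y,I) = I/(p_x + p_y), y* = I/(p_x + p_y).
Here 10 + 9 = 19, giving x* = 4.0526 and y* = 4.0526.

x* = 4.0526, y* = 4.0526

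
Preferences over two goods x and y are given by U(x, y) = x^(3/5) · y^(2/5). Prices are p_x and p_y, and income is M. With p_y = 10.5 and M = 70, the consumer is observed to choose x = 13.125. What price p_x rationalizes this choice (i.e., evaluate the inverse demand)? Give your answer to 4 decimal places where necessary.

p_x = 3.2

MU_x/MU_y = (0.6·y)/(0.4·x); tangency sets this equal to p_x/p_y.
Rearranging, p_y·y = (2/3)·p_x·x. Substituting into the budget gives p_x·x·(1 + (2/3)) = M.
Demand: x*(p_x,p_y,M) = 0.6·M/p_x and y* = 0.4·M/p_y.
Set x* = 13.125 in the demand function and solve for p_x: p_x = 3.2.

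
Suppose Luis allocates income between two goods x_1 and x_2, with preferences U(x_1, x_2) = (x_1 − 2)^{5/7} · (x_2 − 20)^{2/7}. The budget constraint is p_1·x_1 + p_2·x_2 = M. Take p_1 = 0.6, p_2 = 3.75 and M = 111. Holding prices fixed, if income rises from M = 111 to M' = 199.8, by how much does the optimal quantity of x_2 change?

Δx_2* = 6.7657

MRS = (5/2)·(x_2−20)/(x_1−2). Tangency with p_1/p_2 gives x_2−20 = (2/5)·(p_1/p_2)·(x_1−2).
Substituting into the budget: x_1* = 2 + 5/7·(M − 2·p_1 − 20·p_2)/p_1, and x_2* = 20 + 2/7·(…)/p_2.
Discretionary income = 111 − 2·0.6 − 20·3.75 = 34.8; x_2* = 20 + 2/7·34.8/3.75 = 22.6514.
At M' = 199.8: x_2* = 29.4171. Change: 29.4171 − 22.6514 = 6.7657.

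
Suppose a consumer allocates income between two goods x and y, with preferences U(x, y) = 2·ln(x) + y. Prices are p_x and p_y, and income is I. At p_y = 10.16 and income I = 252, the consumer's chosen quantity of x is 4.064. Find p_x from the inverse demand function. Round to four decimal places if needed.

p_x = 5

MU_x = 2/x, MU_y = 1. Tangency: 2/x = p_x/p_y.
So x*(p_x,p_y) = 2·p_y/p_x, independent of income; and y* = (I − 2·p_y)/p_y.
Set x* = 4.064 in the demand function and solve for p_x: p_x = 5.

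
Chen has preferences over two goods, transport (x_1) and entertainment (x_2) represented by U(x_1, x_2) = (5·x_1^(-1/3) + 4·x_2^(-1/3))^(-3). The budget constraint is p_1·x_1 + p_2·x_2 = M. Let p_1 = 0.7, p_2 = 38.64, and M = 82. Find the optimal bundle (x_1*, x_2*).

x_1* = 35.4367, x_2* = 1.4802

Substitute x_2 = (x_2/x_1)·x_1 into the budget: x_1* = M/(p_1 + p_2·(x_2/x_1)).
Numerically x_2/x_1 = 0.04177, so x_1* = 82/(0.7 + 38.64·0.04177) = 35.4367 and x_2* = 0.04177·35.4367 = 1.4802.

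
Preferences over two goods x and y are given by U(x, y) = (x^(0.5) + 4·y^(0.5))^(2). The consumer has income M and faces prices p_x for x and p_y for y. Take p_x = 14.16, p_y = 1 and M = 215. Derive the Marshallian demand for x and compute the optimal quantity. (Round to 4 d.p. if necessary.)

x* = 0.0667

MRS = MU_x/MU_y = (1/4)·(y/x)^(0.5). Set equal to p_x/p_y.
Hence y/x = (4·p_x/p_y)^(1/(0.5)), i.e. raised to the 2 power.
With the ratio pinned down, the budget gives x* = M/(p_x + p_y·(y/x)) and y* = (y/x)·x*.
Numerically y/x = 3208.0896, so x* = 215/(14.16 + 1·3208.0896) = 0.0667.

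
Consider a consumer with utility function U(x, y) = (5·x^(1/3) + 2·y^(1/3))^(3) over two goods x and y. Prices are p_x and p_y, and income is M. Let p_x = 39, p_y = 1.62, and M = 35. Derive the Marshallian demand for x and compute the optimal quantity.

MU_x ∝ 5·x^(-2/3), MU_y ∝ 2·y^(-2/3), so MRS = (5/2)·(y/x)^(2/3) = p_x/p_y.
Hence y/x = ((2/5)·p_x/p_y)^(1/(2/3)), i.e. raised to the 1.5 power.
Substitute y = (y/x)·x into the budget: x* = M/(p_x + p_y·(y/x)).
Numerically y/x = 29.882324, so x* = 35/(39 + 1.62·29.882324) = 0.4004.

x* = 0.4004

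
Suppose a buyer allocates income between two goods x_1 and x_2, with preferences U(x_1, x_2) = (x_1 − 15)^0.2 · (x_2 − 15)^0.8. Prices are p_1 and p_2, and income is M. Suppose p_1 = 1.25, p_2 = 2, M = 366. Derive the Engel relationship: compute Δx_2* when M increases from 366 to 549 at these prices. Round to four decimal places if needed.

Δx_2* = 73.2

Let x_1' = x_1−15, x_2' = x_2−15. MRS = (1/4)·x_2'/x_1' = p_1/p_2.
Substituting into the budget: x_1* = 15 + 0.2·(M − 15·p_1 − 15·p_2)/p_1, and x_2* = 15 + 0.8·(…)/p_2.
Discretionary income = 366 − 15·1.25 − 15·2 = 317.25; x_2* = 15 + 0.8·317.25/2 = 141.9.
At M' = 549: x_2* = 215.1. Change: 215.1 − 141.9 = 73.2.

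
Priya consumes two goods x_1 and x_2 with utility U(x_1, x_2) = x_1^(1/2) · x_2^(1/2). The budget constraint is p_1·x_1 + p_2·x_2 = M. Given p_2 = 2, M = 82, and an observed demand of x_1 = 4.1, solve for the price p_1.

p_1 = 10

Tangency: MRS = x_2/x_1 = p_1/p_2.
So 0.5·p_2·x_2 = 0.5·p_1·x_1; combined with the budget, a share 0.5 of income goes to x_1.
Demand: x_1*(p_1,p_2,M) = 0.5·M/p_1 and x_2* = 0.5·M/p_2.
Set x_1* = 4.1 in the demand function and solve for p_1: p_1 = 10.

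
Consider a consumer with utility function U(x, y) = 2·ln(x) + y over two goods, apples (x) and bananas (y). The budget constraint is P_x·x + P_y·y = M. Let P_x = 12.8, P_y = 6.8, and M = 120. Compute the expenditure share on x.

Set MRS = P_x/P_y: (2/x)/1 = P_x/P_y.
So x*(P_x,P_y) = 2·P_y/P_x, independent of income; and y* = (M − 2·P_y)/P_y.
At the given prices: x* = 2·6.8/12.8 = 1.0625, and y* = 15.6471.
Expenditure on x: 12.8·1.0625 = 13.6; share = 0.1133.

share on x = 0.1133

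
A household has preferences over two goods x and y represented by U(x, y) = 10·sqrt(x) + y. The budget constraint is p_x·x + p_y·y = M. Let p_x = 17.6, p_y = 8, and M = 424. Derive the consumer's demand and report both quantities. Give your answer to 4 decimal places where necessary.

Set MRS = p_x/p_y: 5·x^(−1/2) = p_x/p_y.
Thus x* = (5·p_y/p_x)² — independent of M — with the rest of income spent on y.
Plugging in: x* = (5·8/17.6)² = 5.1653, y* = 41.6364.

x* = 5.1653, y* = 41.6364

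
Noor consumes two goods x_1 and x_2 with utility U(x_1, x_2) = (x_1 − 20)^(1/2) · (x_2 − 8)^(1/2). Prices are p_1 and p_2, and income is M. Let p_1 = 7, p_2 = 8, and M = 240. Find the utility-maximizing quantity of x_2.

After buying the subsistence bundle (20, 8), a share 0.5 of the remaining income goes to x_1: x_1* = 20 + 0.5·(M − 20p_1 − 8p_2)/p_1.
Discretionary income = 240 − 20·7 − 8·8 = 36; x_2* = 8 + 0.5·36/8 = 10.25.

x_2* = 10.25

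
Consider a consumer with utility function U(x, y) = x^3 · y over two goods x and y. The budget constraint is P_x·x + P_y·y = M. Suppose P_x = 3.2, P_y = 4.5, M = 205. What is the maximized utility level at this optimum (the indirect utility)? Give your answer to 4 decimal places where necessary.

V = 1263213.6047

Demand: x*(P_x,P_y,M) = 0.75·M/P_x and y* = 0.25·M/P_y.
At P_x=3.2, P_y=4.5, M=205: x* = 0.75·205/3.2 = 48.0469, y* = 11.3889.
Utility at the optimum: U(48.0469, 11.3889) = 1263213.6047.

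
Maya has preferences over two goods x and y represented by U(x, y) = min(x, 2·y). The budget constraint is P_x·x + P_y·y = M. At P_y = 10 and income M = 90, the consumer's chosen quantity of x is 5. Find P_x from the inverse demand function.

P_x = 13

Leontief preferences: the optimum is at the kink where x/2 = y/1, i.e. y = (1/2)·x.
Budget: P_x·x + P_y·(1/2)·x = M, so (2·P_x + P_y)·x = 2·M.
Demand: x*(P_x,P_y,M) = 2·M/(2·P_x + P_y), y* = M/(2·P_x + P_y).
Set x* = 5 in the demand function and solve for P_x: P_x = 13.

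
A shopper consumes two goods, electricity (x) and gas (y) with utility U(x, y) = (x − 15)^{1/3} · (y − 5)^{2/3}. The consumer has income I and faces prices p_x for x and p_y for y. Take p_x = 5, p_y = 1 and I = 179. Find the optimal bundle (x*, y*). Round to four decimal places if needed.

MRS = (1/2)·(y−5)/(x−15). Tangency with p_x/p_y gives y−5 = 2·(p_x/p_y)·(x−15).
After buying the subsistence bundle (15, 5), a share 1/3 of the remaining income goes to x: x* = 15 + 1/3·(I − 15p_x − 5p_y)/p_x.
Discretionary income = 179 − 15·5 − 5·1 = 99; x* = 15 + 1/3·99/5 = 21.6; y* = 5 + 2/3·99/1 = 71.

x* = 21.6, y* = 71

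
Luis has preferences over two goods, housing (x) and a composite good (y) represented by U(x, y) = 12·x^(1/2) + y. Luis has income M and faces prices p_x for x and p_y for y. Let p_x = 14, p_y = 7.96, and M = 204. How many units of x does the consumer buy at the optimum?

x* = 11.6378

Set MRS = p_x/p_y: 6·x^(−1/2) = p_x/p_y.
Thus x* = (6·p_y/p_x)² — independent of M — with the rest of income spent on y.
Plugging in: x* = (6·7.96/14)² = 11.6378.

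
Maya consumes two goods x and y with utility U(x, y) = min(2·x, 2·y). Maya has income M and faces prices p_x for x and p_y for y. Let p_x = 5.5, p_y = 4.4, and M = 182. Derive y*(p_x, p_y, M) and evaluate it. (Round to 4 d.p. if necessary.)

With perfect complements, no substitution: consume in ratio x:y = 2:2.
Budget: p_x·x + p_y·x = M, so (2·p_x + 2·p_y)·x = 2·M.
Demand: x*(p_x,p_y,M) = 2·M/(2·p_x + 2·p_y), y* = 2·M/(2·p_x + 2·p_y).
Here 2·5.5 + 2·4.4 = 19.8, giving y* = 18.3838.

y* = 18.3838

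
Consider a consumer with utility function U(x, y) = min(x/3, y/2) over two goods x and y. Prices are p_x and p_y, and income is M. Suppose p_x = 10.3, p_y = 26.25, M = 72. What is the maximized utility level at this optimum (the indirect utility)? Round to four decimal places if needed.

Leontief preferences: the optimum is at the kink where x/3 = y/2, i.e. y = (2/3)·x.
Budget: p_x·x + p_y·(2/3)·x = M, so (3·p_x + 2·p_y)·x = 3·M.
Demand: x*(p_x,p_y,M) = 3·M/(3·p_x + 2·p_y), y* = 2·M/(3·p_x + 2·p_y).
Here 3·10.3 + 2·26.25 = 83.4, giving x* = 2.5899 and y* = 1.7266.
Utility at the optimum: U(2.5899, 1.7266) = 0.8633.

V = 0.8633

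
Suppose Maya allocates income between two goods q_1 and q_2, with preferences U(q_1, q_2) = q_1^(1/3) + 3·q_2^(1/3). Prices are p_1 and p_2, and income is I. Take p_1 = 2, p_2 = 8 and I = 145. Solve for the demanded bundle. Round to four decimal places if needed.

q_1* = 20.1497, q_2* = 13.0876

MRS = MU_q_1/MU_q_2 = (1/3)·(q_2/q_1)^(2/3). Set equal to p_1/p_2.
Solve for the ratio: q_2/q_1 = [3·p_1/p_2]^(1.5).
Substitute q_2 = (q_2/q_1)·q_1 into the budget: q_1* = I/(p_1 + p_2·(q_2/q_1)).
Numerically q_2/q_1 = 0.649519, so q_1* = 145/(2 + 8·0.649519) = 20.1497 and q_2* = 0.649519·20.1497 = 13.0876.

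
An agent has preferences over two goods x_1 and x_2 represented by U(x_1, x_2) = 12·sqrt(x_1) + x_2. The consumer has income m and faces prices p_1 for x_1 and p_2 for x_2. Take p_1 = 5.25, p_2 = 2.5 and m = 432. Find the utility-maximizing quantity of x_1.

Utility is quasi-linear in x_2; the FOC for x_1 is 6/√x_1 = p_1/p_2.
Solve: √x_1 = 6·p_2/p_1, so x_1*(p_1,p_2) = (6·p_2/p_1)², and x_2* = (m − p_1·x_1*)/p_2.
Plugging in: x_1* = (6·2.5/5.25)² = 8.1633.

x_1* = 8.1633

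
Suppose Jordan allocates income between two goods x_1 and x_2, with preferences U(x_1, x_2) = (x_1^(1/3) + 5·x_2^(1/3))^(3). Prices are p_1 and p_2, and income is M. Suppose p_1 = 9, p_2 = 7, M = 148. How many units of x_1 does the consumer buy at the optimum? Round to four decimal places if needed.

From the CES first-order condition, (1/5)·(x_2/x_1)^(2/3) = p_1/p_2.
Solve for the ratio: x_2/x_1 = [5·p_1/p_2]^(1.5).
Substitute x_2 = (x_2/x_1)·x_1 into the budget: x_1* = M/(p_1 + p_2·(x_2/x_1)).
Numerically x_2/x_1 = 16.299403, so x_1* = 148/(9 + 7·16.299403) = 1.2023.

x_1* = 1.2023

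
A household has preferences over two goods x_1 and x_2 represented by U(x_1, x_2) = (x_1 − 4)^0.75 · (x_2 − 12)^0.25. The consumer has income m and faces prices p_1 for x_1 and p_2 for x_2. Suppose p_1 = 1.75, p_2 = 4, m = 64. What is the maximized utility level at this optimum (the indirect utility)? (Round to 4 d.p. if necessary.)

This is Cobb-Douglas in (x_1−4, x_2−12): tangency gives 0.75·p_2·(x_2−12) = 0.25·p_1·(x_1−4).
Substituting into the budget: x_1* = 4 + 0.75·(m − 4·p_1 − 12·p_2)/p_1, and x_2* = 12 + 0.25·(…)/p_2.
Discretionary income = 64 − 4·1.75 − 12·4 = 9; x_1* = 4 + 0.75·9/1.75 = 7.8571; x_2* = 12 + 0.25·9/4 = 12.5625.
Utility at the optimum: U(7.8571, 12.5625) = 2.3836.

V = 2.3836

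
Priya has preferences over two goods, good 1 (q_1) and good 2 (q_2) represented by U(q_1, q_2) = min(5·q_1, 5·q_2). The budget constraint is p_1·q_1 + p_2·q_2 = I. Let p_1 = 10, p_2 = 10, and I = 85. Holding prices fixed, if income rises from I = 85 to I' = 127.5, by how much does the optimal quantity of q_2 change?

Δq_2* = 2.125

With perfect complements, no substitution: consume in ratio q_1:q_2 = 5:5.
Budget: p_1·q_1 + p_2·q_1 = I, so (5·p_1 + 5·p_2)·q_1 = 5·I.
Demand: q_1*(p_1,p_2,I) = 5·I/(5·p_1 + 5·p_2), q_2* = 5·I/(5·p_1 + 5·p_2).
Here 5·10 + 5·10 = 100, giving q_2* = 4.25.
At I' = 127.5: q_2* = 6.375. Change: 6.375 − 4.25 = 2.125.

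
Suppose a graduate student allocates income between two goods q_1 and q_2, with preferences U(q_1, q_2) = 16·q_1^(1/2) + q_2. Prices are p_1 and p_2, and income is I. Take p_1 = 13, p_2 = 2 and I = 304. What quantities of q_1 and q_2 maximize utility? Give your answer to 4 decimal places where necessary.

Set MRS = p_1/p_2: 8·q_1^(−1/2) = p_1/p_2.
Thus q_1* = (8·p_2/p_1)² — independent of I — with the rest of income spent on q_2.
Plugging in: q_1* = (8·2/13)² = 1.5148, q_2* = 142.1538.

q_1* = 1.5148, q_2* = 142.1538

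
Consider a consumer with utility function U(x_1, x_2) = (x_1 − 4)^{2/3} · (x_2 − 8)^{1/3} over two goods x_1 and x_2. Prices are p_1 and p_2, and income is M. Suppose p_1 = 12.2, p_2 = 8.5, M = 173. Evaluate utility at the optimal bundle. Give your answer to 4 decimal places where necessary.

V = 2.7495

Let x_1' = x_1−4, x_2' = x_2−8. MRS = 2·x_2'/x_1' = p_1/p_2.
After buying the subsistence bundle (4, 8), a share 2/3 of the remaining income goes to x_1: x_1* = 4 + 2/3·(M − 4p_1 − 8p_2)/p_1.
Discretionary income = 173 − 4·12.2 − 8·8.5 = 56.2; x_1* = 4 + 2/3·56.2/12.2 = 7.071; x_2* = 8 + 1/3·56.2/8.5 = 10.2039.
Utility at the optimum: U(7.071, 10.2039) = 2.7495.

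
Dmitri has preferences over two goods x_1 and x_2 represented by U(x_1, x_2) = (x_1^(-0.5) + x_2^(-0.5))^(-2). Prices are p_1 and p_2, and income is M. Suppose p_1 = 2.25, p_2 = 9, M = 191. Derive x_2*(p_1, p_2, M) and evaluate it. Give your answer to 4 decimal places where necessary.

x_2* = 13.0201

MU_x_1 ∝ x_1^(-1.5), MU_x_2 ∝ x_2^(-1.5), so MRS = (x_2/x_1)^(1.5) = p_1/p_2.
Solve for the ratio: x_2/x_1 = [p_1/p_2]^(2/3).
Substitute x_2 = (x_2/x_1)·x_1 into the budget: x_1* = M/(p_1 + p_2·(x_2/x_1)).
Numerically x_2/x_1 = 0.39685, so x_1* = 191/(2.25 + 9·0.39685) = 32.8086 and x_2* = 0.39685·32.8086 = 13.0201.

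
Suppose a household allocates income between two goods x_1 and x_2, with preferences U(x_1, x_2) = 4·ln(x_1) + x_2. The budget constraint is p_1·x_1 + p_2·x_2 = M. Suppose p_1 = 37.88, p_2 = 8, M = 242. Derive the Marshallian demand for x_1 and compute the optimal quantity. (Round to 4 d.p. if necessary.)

Set MRS = p_1/p_2: (4/x_1)/1 = p_1/p_2.
So x_1*(p_1,p_2) = 4·p_2/p_1, independent of income; and x_2* = (M − 4·p_2)/p_2.
At the given prices: x_1* = 4·8/37.88 = 0.8448.

x_1* = 0.8448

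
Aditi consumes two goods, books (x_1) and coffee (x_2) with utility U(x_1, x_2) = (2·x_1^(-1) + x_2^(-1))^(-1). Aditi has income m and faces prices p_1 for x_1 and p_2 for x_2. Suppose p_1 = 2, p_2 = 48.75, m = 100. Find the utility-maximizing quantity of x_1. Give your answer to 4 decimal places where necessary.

x_1* = 11.1332

MU_x_1 ∝ 2·x_1^(-2), MU_x_2 ∝ x_2^(-2), so MRS = 2·(x_2/x_1)^(2) = p_1/p_2.
Solve for the ratio: x_2/x_1 = [(1/2)·p_1/p_2]^(0.5).
With the ratio pinned down, the budget gives x_1* = m/(p_1 + p_2·(x_2/x_1)) and x_2* = (x_2/x_1)·x_1*.
Numerically x_2/x_1 = 0.143223, so x_1* = 100/(2 + 48.75·0.143223) = 11.1332.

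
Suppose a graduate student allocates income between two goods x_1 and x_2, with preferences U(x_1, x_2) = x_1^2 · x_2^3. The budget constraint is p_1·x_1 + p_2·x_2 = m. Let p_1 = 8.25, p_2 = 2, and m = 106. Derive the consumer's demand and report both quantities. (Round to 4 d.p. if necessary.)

Demand: x_1*(p_1,p_2,m) = 0.4·m/p_1 and x_2* = 0.6·m/p_2.
At p_1=8.25, p_2=2, m=106: x_1* = 0.4·106/8.25 = 5.1394, x_2* = 31.8.

x_1* = 5.1394, x_2* = 31.8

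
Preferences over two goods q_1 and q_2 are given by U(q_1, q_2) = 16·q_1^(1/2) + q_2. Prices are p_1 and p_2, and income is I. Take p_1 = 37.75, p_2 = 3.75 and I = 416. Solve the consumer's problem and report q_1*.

Thus q_1* = (8·p_2/p_1)² — independent of I — with the rest of income spent on q_2.
Plugging in: q_1* = (8·3.75/37.75)² = 0.6316.

q_1* = 0.6316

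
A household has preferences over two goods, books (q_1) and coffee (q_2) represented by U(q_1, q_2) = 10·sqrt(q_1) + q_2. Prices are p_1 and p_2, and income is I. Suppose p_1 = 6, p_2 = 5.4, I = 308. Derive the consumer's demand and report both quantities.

Set MRS = p_1/p_2: 5·q_1^(−1/2) = p_1/p_2.
Thus q_1* = (5·p_2/p_1)² — independent of I — with the rest of income spent on q_2.
Plugging in: q_1* = (5·5.4/6)² = 20.25, q_2* = 34.537.

q_1* = 20.25, q_2* = 34.537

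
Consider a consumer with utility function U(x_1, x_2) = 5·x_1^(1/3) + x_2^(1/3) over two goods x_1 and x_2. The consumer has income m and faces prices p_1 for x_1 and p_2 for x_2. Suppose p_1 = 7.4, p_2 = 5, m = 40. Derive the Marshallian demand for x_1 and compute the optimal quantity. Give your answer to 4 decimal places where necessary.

x_1* = 4.875

Numerically x_2/x_1 = 0.161041, so x_1* = 40/(7.4 + 5·0.161041) = 4.875.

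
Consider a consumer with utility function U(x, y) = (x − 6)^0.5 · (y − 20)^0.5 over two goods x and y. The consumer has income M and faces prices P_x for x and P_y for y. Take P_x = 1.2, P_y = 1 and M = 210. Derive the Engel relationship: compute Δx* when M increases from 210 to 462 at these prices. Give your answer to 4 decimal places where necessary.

Δx* = 105

MRS = (y−20)/(x−6). Tangency with P_x/P_y gives y−20 = (P_x/P_y)·(x−6).
After buying the subsistence bundle (6, 20), a share 0.5 of the remaining income goes to x: x* = 6 + 0.5·(M − 6P_x − 20P_y)/P_x.
Discretionary income = 210 − 6·1.2 − 20·1 = 182.8; x* = 6 + 0.5·182.8/1.2 = 82.1667.
At M' = 462: x* = 187.1667. Change: 187.1667 − 82.1667 = 105.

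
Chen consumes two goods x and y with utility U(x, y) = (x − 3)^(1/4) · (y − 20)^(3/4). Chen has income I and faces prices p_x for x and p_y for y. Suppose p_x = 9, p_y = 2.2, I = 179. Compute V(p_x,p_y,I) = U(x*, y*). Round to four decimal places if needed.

Substituting into the budget: x* = 3 + 0.25·(I − 3·p_x − 20·p_y)/p_x, and y* = 20 + 0.75·(…)/p_y.
Discretionary income = 179 − 3·9 − 20·2.2 = 108; x* = 3 + 0.25·108/9 = 6; y* = 20 + 0.75·108/2.2 = 56.8182.
Utility at the optimum: U(6, 56.8182) = 19.671.

V = 19.671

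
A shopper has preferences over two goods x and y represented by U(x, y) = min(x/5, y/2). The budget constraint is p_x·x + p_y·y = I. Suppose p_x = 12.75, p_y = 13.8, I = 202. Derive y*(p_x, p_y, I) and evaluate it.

With perfect complements, no substitution: consume in ratio x:y = 5:2.
Budget: p_x·x + p_y·(2/5)·x = I, so (5·p_x + 2·p_y)·x = 5·I.
Demand: x*(p_x,p_y,I) = 5·I/(5·p_x + 2·p_y), y* = 2·I/(5·p_x + 2·p_y).
Here 5·12.75 + 2·13.8 = 91.35, giving y* = 4.4226.

y* = 4.4226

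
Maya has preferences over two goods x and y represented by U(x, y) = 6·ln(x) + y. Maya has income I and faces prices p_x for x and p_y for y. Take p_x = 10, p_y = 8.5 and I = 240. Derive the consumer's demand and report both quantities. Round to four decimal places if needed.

MU_x = 6/x, MU_y = 1. Tangency: 6/x = p_x/p_y.
So x*(p_x,p_y) = 6·p_y/p_x, independent of income; and y* = (I − 6·p_y)/p_y.
At the given prices: x* = 6·8.5/10 = 5.1, and y* = 22.2353.

x* = 5.1, y* = 22.2353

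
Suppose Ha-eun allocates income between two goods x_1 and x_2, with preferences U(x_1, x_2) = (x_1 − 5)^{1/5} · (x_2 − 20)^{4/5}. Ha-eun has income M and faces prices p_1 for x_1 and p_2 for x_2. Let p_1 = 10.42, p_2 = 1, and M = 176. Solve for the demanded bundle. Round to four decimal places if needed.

x_1* = 6.9942, x_2* = 103.12

This is Cobb-Douglas in (x_1−5, x_2−20): tangency gives 0.2·p_2·(x_2−20) = 0.8·p_1·(x_1−5).
After buying the subsistence bundle (5, 20), a share 0.2 of the remaining income goes to x_1: x_1* = 5 + 0.2·(M − 5p_1 − 20p_2)/p_1.
Discretionary income = 176 − 5·10.42 − 20·1 = 103.9; x_1* = 5 + 0.2·103.9/10.42 = 6.9942; x_2* = 20 + 0.8·103.9/1 = 103.12.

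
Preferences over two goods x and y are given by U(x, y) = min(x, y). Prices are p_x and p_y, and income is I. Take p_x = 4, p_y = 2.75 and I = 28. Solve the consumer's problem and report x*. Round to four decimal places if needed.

With perfect complements, no substitution: consume in ratio x:y = 1:1.
Budget: p_x·x + p_y·x = I, so (p_x + p_y)·x = I.
Demand: x*(p_x,p_y,I) = I/(p_x + p_y), y* = I/(p_x + p_y).
Here 4 + 2.75 = 6.75, giving x* = 4.1481.

x* = 4.1481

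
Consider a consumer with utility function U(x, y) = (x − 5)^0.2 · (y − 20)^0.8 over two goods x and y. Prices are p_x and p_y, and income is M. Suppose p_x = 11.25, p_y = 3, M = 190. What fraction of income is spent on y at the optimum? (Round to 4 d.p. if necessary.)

After buying the subsistence bundle (5, 20), a share 0.2 of the remaining income goes to x: x* = 5 + 0.2·(M − 5p_x − 20p_y)/p_x.
Discretionary income = 190 − 5·11.25 − 20·3 = 73.75; x* = 5 + 0.2·73.75/11.25 = 6.3111; y* = 20 + 0.8·73.75/3 = 39.6667.
Expenditure on y: 3·39.6667 = 119; share = 0.6263.

share on y = 0.6263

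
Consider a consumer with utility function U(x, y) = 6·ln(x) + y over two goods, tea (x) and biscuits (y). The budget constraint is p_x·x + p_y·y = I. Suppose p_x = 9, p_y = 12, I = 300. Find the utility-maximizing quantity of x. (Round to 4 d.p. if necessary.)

x* = 8

Set MRS = p_x/p_y: (6/x)/1 = p_x/p_y.
So x*(p_x,p_y) = 6·p_y/p_x, independent of income; and y* = (I − 6·p_y)/p_y.
At the given prices: x* = 6·12/9 = 8.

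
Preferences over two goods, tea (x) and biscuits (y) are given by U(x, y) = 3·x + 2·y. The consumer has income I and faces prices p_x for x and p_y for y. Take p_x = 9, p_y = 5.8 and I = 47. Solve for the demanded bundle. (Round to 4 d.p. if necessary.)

x* = 0, y* = 8.1034

Linear utility — the consumer picks whichever good has higher MU/price: 3/9 = 0.3333 vs 2/5.8 = 0.3448.
y gives more utility per dollar, so spend all income on y: y* = I/p_y, x* = 0.
Numerically: x* = 0, y* = 8.1034.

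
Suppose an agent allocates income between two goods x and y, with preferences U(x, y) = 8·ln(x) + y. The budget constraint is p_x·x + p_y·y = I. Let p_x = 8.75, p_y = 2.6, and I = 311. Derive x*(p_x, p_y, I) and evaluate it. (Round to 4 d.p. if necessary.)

x* = 2.3771

MU_x = 8/x, MU_y = 1. Tangency: 8/x = p_x/p_y.
So x*(p_x,p_y) = 8·p_y/p_x, independent of income; and y* = (I − 8·p_y)/p_y.
At the given prices: x* = 8·2.6/8.75 = 2.3771.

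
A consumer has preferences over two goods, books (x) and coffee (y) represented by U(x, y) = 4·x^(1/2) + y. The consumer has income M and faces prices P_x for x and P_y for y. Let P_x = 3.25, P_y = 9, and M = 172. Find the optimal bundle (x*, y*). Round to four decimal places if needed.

x* = 30.6746, y* = 8.0342

Utility is quasi-linear in y; the FOC for x is 2/√x = P_x/P_y.
Thus x* = (2·P_y/P_x)² — independent of M — with the rest of income spent on y.
Plugging in: x* = (2·9/3.25)² = 30.6746, y* = 8.0342.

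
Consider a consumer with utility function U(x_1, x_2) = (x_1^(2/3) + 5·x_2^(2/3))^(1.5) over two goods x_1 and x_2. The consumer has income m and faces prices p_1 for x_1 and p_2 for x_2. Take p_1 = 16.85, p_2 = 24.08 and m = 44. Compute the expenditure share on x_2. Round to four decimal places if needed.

Substitute x_2 = (x_2/x_1)·x_1 into the budget: x_1* = m/(p_1 + p_2·(x_2/x_1)).
Numerically x_2/x_1 = 42.829231, so x_1* = 44/(16.85 + 24.08·42.829231) = 0.042 and x_2* = 42.829231·0.042 = 1.7979.
Expenditure on x_2: 24.08·1.7979 = 43.2927; share = 0.9839.

share on x_2 = 0.9839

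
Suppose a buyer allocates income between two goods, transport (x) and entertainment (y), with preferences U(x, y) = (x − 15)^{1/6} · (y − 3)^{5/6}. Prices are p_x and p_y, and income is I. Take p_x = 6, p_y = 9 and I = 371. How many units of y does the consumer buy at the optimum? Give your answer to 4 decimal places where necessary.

This is Cobb-Douglas in (x−15, y−3): tangency gives 1/6·p_y·(y−3) = 5/6·p_x·(x−15).
After buying the subsistence bundle (15, 3), a share 1/6 of the remaining income goes to x: x* = 15 + 1/6·(I − 15p_x − 3p_y)/p_x.
Discretionary income = 371 − 15·6 − 3·9 = 254; y* = 3 + 5/6·254/9 = 26.5185.

y* = 26.5185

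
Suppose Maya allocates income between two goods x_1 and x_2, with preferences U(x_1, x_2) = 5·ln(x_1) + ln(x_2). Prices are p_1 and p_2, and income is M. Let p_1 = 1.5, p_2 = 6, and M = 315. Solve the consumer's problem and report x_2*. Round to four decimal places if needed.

x_2* = 8.75

MU_x_1/MU_x_2 = (5·x_2)/(x_1); tangency sets this equal to p_1/p_2.
So 5·p_2·x_2 = p_1·x_1; combined with the budget, a share 5/6 of income goes to x_1.
Demand: x_1*(p_1,p_2,M) = 5/6·M/p_1 and x_2* = 1/6·M/p_2.
At p_1=1.5, p_2=6, M=315: x_2* = 1/6·315/6 = 8.75.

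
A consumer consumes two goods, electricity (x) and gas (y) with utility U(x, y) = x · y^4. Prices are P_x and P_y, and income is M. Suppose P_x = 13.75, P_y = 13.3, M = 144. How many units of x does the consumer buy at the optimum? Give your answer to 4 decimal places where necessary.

x* = 2.0945

Tangency: MRS = (1/4)·y/x = P_x/P_y.
Rearranging, P_y·y = 4·P_x·x. Substituting into the budget gives P_x·x·(1 + 4) = M.
Demand: x*(P_x,P_y,M) = 0.2·M/P_x and y* = 0.8·M/P_y.
At P_x=13.75, P_y=13.3, M=144: x* = 0.2·144/13.75 = 2.0945.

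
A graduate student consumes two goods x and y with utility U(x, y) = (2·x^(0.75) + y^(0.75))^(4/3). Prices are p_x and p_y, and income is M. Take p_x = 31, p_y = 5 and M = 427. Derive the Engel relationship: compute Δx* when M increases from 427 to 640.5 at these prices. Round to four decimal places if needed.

MRS = MU_x/MU_y = 2·(y/x)^(0.25). Set equal to p_x/p_y.
Hence y/x = ((1/2)·p_x/p_y)^(1/(0.25)), i.e. raised to the 4 power.
With the ratio pinned down, the budget gives x* = M/(p_x + p_y·(y/x)) and y* = (y/x)·x*.
Numerically y/x = 92.3521, so x* = 427/(31 + 5·92.3521) = 0.8665.
At M' = 640.5: x* = 1.2998. Change: 1.2998 − 0.8665 = 0.4333.

Δx* = 0.4333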